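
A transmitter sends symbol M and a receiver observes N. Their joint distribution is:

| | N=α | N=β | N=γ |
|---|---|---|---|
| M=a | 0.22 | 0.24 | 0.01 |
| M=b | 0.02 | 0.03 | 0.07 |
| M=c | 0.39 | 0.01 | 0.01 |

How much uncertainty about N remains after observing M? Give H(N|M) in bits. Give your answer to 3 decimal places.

Chain rule: H(N|M) = H(M,N) − H(M).
Marginals: p(M) = (0.4700, 0.1200, 0.4100), p(N) = (0.6300, 0.2800, 0.0900).
H(M,N) = 2.2370 bits; H(M) = 1.4064 bits.
H(N|M) = 2.2370 − 1.4064 = 0.831 bits.

0.831 bits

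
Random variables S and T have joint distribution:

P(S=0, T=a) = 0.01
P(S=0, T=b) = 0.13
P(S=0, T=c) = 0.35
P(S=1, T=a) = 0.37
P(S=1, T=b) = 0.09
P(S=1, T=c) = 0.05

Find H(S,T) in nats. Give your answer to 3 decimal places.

1.413 nats

H(S,T) = −Σ p(x,y)·ln p(x,y) over all 6 cells.
  cell (0,a): −0.01·ln0.01 = 0.0461
  cell (0,b): −0.13·ln0.13 = 0.2652
  cell (0,c): −0.35·ln0.35 = 0.3674
  cell (1,a): −0.37·ln0.37 = 0.3679
  cell (1,b): −0.09·ln0.09 = 0.2167
  cell (1,c): −0.05·ln0.05 = 0.1498
Sum = 1.413 nats.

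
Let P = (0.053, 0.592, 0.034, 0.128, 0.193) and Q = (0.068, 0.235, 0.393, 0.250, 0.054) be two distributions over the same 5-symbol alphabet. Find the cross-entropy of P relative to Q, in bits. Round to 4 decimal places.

2.5569 bits

H(P,Q) = −Σ p·log₂ q.
  −0.053·log₂(0.068) = 0.20555
  −0.592·log₂(0.235) = 1.23685
  −0.034·log₂(0.393) = 0.04581
  −0.128·log₂(0.250) = 0.25600
  −0.193·log₂(0.054) = 0.81270
H(P,Q) = 2.5569 bits.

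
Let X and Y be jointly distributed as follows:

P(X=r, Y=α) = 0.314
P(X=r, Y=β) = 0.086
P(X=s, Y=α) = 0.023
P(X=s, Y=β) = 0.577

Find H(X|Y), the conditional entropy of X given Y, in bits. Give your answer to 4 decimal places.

Chain rule: H(X|Y) = H(X,Y) − H(Y).
Marginals: p(X) = (0.4000, 0.6000), p(Y) = (0.3370, 0.6630).
H(X,Y) = 1.4121 bits; H(Y) = 0.9219 bits.
H(X|Y) = 1.4121 − 0.9219 = 0.4902 bits.

0.4902 bits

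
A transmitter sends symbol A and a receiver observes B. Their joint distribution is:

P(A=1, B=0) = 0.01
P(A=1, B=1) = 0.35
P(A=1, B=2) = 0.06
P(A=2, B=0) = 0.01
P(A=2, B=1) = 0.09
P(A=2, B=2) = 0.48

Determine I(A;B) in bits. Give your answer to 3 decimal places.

Marginals: p(A) = (0.4200, 0.5800), p(B) = (0.0200, 0.4400, 0.5400).
I(A;B) = Σ p(x,y)·log₂[p(x,y)/(p(x)p(y))].
  (1,0): 0.01·log₂(1.1905) = 0.0025
  (1,1): 0.35·log₂(1.8939) = 0.3225
  (1,2): 0.06·log₂(0.2646) = -0.1151
  (2,0): 0.01·log₂(0.8621) = -0.0021
  (2,1): 0.09·log₂(0.3527) = -0.1353
  (2,2): 0.48·log₂(1.5326) = 0.2957
Sum = 0.368 bits.

0.368 bits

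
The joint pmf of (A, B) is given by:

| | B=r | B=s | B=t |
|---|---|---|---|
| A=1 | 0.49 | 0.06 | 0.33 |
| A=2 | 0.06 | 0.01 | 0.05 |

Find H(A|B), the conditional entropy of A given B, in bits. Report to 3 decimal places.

Marginals: p(A) = (0.8800, 0.1200), p(B) = (0.5500, 0.0700, 0.3800).
H(A|B) = Σ p(B) · H(A|B=·).
  B=r: p=0.5500, H(A|B=r) = 0.4972
  B=s: p=0.0700, H(A|B=s) = 0.5917
  B=t: p=0.3800, H(A|B=t) = 0.5618
Weighted sum = 0.528 bits.

0.528 bits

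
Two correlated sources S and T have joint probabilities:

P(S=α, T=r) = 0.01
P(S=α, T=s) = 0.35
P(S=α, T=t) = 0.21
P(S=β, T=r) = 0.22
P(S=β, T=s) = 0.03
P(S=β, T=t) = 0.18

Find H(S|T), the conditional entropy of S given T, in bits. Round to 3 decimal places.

0.599 bits

Chain rule: H(S|T) = H(S,T) − H(T).
Marginals: p(S) = (0.5700, 0.4300), p(T) = (0.2300, 0.3800, 0.3900).
H(S,T) = 2.1470 bits; H(T) = 1.5479 bits.
H(S|T) = 2.1470 − 1.5479 = 0.599 bits.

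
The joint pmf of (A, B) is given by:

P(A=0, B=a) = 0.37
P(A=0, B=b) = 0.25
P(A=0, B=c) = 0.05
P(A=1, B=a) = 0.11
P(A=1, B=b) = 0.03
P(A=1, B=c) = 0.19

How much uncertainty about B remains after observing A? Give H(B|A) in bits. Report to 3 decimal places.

Chain rule: H(B|A) = H(A,B) − H(A).
Marginals: p(A) = (0.6700, 0.3300), p(B) = (0.4800, 0.2800, 0.2400).
H(A,B) = 2.2041 bits; H(A) = 0.9149 bits.
H(B|A) = 2.2041 − 0.9149 = 1.289 bits.

1.289 bits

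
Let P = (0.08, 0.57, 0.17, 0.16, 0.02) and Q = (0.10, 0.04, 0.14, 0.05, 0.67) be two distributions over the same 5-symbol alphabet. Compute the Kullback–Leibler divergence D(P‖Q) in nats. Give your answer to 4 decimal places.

D(P‖Q) = Σ p·ln(p/q).
  0.08·ln(0.08/0.10) = -0.01785
  0.57·ln(0.57/0.04) = 1.51435
  0.17·ln(0.17/0.14) = 0.03301
  0.16·ln(0.16/0.05) = 0.18610
  0.02·ln(0.02/0.67) = -0.07023
D(P‖Q) = 1.6454 nats.

1.6454 nats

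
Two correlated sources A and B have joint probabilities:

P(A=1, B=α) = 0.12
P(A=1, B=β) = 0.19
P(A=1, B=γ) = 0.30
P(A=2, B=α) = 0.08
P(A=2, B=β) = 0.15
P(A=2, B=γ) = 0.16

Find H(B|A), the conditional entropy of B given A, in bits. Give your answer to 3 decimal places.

1.504 bits

Marginals: p(A) = (0.6100, 0.3900), p(B) = (0.2000, 0.3400, 0.4600).
H(B|A) = Σ p(A) · H(B|A=·).
  A=1: p=0.6100, H(B|A=1) = 1.4891
  A=2: p=0.3900, H(B|A=2) = 1.5263
Weighted sum = 1.504 bits.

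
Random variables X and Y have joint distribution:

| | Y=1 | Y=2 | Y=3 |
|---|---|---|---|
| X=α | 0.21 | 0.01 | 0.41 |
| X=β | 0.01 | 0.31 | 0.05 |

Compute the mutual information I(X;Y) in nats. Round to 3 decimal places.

Marginals: p(X) = (0.6300, 0.3700), p(Y) = (0.2200, 0.3200, 0.4600).
I(X;Y) = H(X) + H(Y) − H(X,Y).
H(X) = 0.6590, H(Y) = 1.0549, H(X,Y) = 1.2982.
I(X;Y) = 0.6590 + 1.0549 − 1.2982 = 0.416 nats.

0.416 nats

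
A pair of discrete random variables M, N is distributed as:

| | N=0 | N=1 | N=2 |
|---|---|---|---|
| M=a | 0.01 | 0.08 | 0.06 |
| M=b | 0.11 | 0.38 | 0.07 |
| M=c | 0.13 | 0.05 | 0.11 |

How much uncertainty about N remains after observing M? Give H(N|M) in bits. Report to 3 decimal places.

Chain rule: H(N|M) = H(M,N) − H(M).
Marginals: p(M) = (0.1500, 0.5600, 0.2900), p(N) = (0.2500, 0.5100, 0.2400).
H(M,N) = 2.6998 bits; H(M) = 1.3969 bits.
H(N|M) = 2.6998 − 1.3969 = 1.303 bits.

1.303 bits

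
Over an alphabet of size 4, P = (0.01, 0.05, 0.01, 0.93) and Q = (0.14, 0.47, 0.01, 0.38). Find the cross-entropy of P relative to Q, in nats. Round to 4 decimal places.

1.0033 nats

H(P,Q) = −Σ p·ln q.
  −0.01·ln(0.14) = 0.01966
  −0.05·ln(0.47) = 0.03775
  −0.01·ln(0.01) = 0.04605
  −0.93·ln(0.38) = 0.89985
H(P,Q) = 1.0033 nats.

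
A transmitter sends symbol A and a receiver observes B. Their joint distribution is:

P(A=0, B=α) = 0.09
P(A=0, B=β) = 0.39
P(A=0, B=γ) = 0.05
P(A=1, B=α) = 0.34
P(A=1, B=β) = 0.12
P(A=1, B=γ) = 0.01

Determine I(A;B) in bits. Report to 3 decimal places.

Marginals: p(A) = (0.5300, 0.4700), p(B) = (0.4300, 0.5100, 0.0600).
I(A;B) = Σ p(x,y)·log₂[p(x,y)/(p(x)p(y))].
  (0,α): 0.09·log₂(0.3949) = -0.1206
  (0,β): 0.39·log₂(1.4428) = 0.2063
  (0,γ): 0.05·log₂(1.5723) = 0.0326
  (1,α): 0.34·log₂(1.6823) = 0.2552
  (1,β): 0.12·log₂(0.5006) = -0.1198
  (1,γ): 0.01·log₂(0.3546) = -0.0150
Sum = 0.239 bits.

0.239 bits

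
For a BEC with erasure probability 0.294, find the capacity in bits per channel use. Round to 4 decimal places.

Binary erasure channel: capacity C = 1 − ε.
C = 1 − 0.294 = 0.7060 bits per channel use.

0.7060 bits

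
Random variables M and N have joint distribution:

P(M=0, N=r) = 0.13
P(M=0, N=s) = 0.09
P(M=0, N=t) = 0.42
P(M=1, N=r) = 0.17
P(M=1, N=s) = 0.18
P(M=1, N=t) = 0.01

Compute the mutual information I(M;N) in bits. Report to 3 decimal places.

Marginals: p(M) = (0.6400, 0.3600), p(N) = (0.3000, 0.2700, 0.4300).
I(M;N) = Σ p(x,y)·log₂[p(x,y)/(p(x)p(y))].
  (0,r): 0.13·log₂(0.6771) = -0.0731
  (0,s): 0.09·log₂(0.5208) = -0.0847
  (0,t): 0.42·log₂(1.5262) = 0.2562
  (1,r): 0.17·log₂(1.5741) = 0.1113
  (1,s): 0.18·log₂(1.8519) = 0.1600
  (1,t): 0.01·log₂(0.0646) = -0.0395
Sum = 0.330 bits.

0.330 bits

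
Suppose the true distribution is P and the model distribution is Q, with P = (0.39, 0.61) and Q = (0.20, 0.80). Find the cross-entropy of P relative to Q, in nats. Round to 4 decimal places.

H(P,Q) = −Σ p·ln q.
  −0.39·ln(0.20) = 0.62768
  −0.61·ln(0.80) = 0.13612
H(P,Q) = 0.7638 nats.

0.7638 nats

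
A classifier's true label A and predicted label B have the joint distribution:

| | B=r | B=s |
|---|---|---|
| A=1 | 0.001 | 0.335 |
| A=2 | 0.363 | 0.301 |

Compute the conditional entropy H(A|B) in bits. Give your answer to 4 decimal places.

Chain rule: H(A|B) = H(A,B) − H(B).
Marginals: p(A) = (0.3360, 0.6640), p(B) = (0.3640, 0.6360).
H(A,B) = 1.5906 bits; H(B) = 0.9460 bits.
H(A|B) = 1.5906 − 0.9460 = 0.6446 bits.

0.6446 bits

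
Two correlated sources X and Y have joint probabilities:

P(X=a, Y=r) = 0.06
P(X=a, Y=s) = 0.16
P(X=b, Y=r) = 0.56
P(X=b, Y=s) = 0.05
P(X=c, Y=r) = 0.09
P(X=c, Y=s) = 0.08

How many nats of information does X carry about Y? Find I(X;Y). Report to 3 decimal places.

Marginals: p(X) = (0.2200, 0.6100, 0.1700), p(Y) = (0.7100, 0.2900).
I(X;Y) = H(X) + H(Y) − H(X,Y).
H(X) = 0.9359, H(Y) = 0.6022, H(X,Y) = 1.3553.
I(X;Y) = 0.9359 + 0.6022 − 1.3553 = 0.183 nats.

0.183 nats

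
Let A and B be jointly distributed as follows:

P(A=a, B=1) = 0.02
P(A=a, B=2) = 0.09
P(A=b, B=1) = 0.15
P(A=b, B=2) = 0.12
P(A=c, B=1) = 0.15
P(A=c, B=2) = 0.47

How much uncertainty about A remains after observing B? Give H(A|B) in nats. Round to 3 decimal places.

Chain rule: H(A|B) = H(A,B) − H(B).
Marginals: p(A) = (0.1100, 0.2700, 0.6200), p(B) = (0.3200, 0.6800).
H(A,B) = 1.4734 nats; H(B) = 0.6269 nats.
H(A|B) = 1.4734 − 0.6269 = 0.847 nats.

0.847 nats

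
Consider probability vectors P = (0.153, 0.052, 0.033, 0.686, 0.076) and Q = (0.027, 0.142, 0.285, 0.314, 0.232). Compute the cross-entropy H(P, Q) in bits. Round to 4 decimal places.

H(P,Q) = −Σ p·log₂ q.
  −0.153·log₂(0.027) = 0.79727
  −0.052·log₂(0.142) = 0.14643
  −0.033·log₂(0.285) = 0.05976
  −0.686·log₂(0.314) = 1.14642
  −0.076·log₂(0.232) = 0.16019
H(P,Q) = 2.3101 bits.

2.3101 bits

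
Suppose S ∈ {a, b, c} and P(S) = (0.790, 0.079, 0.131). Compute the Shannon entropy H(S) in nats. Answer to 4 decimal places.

0.6530 nats

H(S) = −Σ p·ln p.
  −(0.790)·ln(0.790) = 0.18622
  −(0.079)·ln(0.079) = 0.20053
  −(0.131)·ln(0.131) = 0.26627
Sum: 0.18622 + 0.20053 + 0.26627 = 0.6530 nats.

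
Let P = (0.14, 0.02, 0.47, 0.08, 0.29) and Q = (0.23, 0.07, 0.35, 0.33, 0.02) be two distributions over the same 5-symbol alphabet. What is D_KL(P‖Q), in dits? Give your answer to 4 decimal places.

0.3067 dits

D(P‖Q) = Σ p·log₁₀(p/q).
  0.14·log₁₀(0.14/0.23) = -0.03018
  0.02·log₁₀(0.02/0.07) = -0.01088
  0.47·log₁₀(0.47/0.35) = 0.06017
  0.08·log₁₀(0.08/0.33) = -0.04923
  0.29·log₁₀(0.29/0.02) = 0.33680
D(P‖Q) = 0.3067 dits.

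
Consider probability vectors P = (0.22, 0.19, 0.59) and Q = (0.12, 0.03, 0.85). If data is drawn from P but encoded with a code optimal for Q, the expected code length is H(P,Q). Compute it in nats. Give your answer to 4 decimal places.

1.2286 nats

H(P,Q) = −Σ p·ln q.
  −0.22·ln(0.12) = 0.46646
  −0.19·ln(0.03) = 0.66625
  −0.59·ln(0.85) = 0.09589
H(P,Q) = 1.2286 nats.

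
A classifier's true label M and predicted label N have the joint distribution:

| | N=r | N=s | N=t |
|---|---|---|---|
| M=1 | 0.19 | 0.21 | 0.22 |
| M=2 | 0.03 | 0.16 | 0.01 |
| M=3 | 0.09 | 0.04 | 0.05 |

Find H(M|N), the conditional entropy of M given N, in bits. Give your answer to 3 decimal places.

1.199 bits

Marginals: p(M) = (0.6200, 0.2000, 0.1800), p(N) = (0.3100, 0.4100, 0.2800).
H(M|N) = Σ p(N) · H(M|N=·).
  N=r: p=0.3100, H(M|N=r) = 1.2769
  N=s: p=0.4100, H(M|N=s) = 1.3517
  N=t: p=0.2800, H(M|N=t) = 0.8889
Weighted sum = 1.199 bits.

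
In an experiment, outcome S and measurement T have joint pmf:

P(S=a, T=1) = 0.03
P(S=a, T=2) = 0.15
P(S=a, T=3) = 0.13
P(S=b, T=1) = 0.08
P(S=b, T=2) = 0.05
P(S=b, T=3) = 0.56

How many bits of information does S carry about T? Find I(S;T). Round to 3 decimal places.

Marginals: p(S) = (0.3100, 0.6900), p(T) = (0.1100, 0.2000, 0.6900).
I(S;T) = H(S) + H(T) − H(S,T).
H(S) = 0.8932, H(T) = 1.1841, H(S,T) = 1.9210.
I(S;T) = 0.8932 + 1.1841 − 1.9210 = 0.156 bits.

0.156 bits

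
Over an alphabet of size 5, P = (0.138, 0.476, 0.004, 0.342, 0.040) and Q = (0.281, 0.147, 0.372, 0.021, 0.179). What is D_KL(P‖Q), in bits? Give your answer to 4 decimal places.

D(P‖Q) = Σ p·log₂(p/q).
  0.138·log₂(0.138/0.281) = -0.14157
  0.476·log₂(0.476/0.147) = 0.80689
  0.004·log₂(0.004/0.372) = -0.02616
  0.342·log₂(0.342/0.021) = 1.37673
  0.040·log₂(0.040/0.179) = -0.08648
D(P‖Q) = 1.9294 bits.

1.9294 bits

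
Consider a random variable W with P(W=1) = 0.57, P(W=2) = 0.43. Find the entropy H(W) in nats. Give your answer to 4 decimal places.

H(W) = −Σ p·ln p.
  −(0.57)·ln(0.57) = 0.32041
  −(0.43)·ln(0.43) = 0.36291
Sum: 0.32041 + 0.36291 = 0.6833 nats.

0.6833 nats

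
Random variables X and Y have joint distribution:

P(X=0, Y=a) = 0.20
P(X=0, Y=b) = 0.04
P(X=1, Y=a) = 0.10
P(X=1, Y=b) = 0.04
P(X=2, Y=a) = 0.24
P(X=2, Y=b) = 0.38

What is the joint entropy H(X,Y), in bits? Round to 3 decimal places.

H(X,Y) = −Σ p(x,y)·log₂ p(x,y) over all 6 cells.
  cell (0,a): −0.20·log₂0.20 = 0.4644
  cell (0,b): −0.04·log₂0.04 = 0.1858
  cell (1,a): −0.10·log₂0.10 = 0.3322
  cell (1,b): −0.04·log₂0.04 = 0.1858
  cell (2,a): −0.24·log₂0.24 = 0.4941
  cell (2,b): −0.38·log₂0.38 = 0.5305
Sum = 2.193 bits.

2.193 bits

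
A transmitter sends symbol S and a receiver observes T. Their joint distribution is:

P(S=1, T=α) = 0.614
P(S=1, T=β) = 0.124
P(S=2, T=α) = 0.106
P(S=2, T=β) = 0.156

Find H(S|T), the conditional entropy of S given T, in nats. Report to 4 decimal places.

0.4931 nats

Chain rule: H(S|T) = H(S,T) − H(T).
Marginals: p(S) = (0.7380, 0.2620), p(T) = (0.7200, 0.2800).
H(S,T) = 1.0861 nats; H(T) = 0.5930 nats.
H(S|T) = 1.0861 − 0.5930 = 0.4931 nats.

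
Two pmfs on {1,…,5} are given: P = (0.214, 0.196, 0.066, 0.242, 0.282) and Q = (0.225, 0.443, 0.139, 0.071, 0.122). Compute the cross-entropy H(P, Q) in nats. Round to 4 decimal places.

H(P,Q) = −Σ p·ln q.
  −0.214·ln(0.225) = 0.31921
  −0.196·ln(0.443) = 0.15958
  −0.066·ln(0.139) = 0.13024
  −0.242·ln(0.071) = 0.64011
  −0.282·ln(0.122) = 0.59325
H(P,Q) = 1.8424 nats.

1.8424 nats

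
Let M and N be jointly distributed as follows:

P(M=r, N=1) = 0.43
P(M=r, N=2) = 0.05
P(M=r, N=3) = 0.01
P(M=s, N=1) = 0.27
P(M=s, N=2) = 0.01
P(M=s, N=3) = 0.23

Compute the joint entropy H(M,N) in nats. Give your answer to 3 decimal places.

1.296 nats

H(M,N) = −Σ p(x,y)·ln p(x,y) over all 6 cells.
  cell (r,1): −0.43·ln0.43 = 0.3629
  cell (r,2): −0.05·ln0.05 = 0.1498
  cell (r,3): −0.01·ln0.01 = 0.0461
  cell (s,1): −0.27·ln0.27 = 0.3535
  cell (s,2): −0.01·ln0.01 = 0.0461
  cell (s,3): −0.23·ln0.23 = 0.3380
Sum = 1.296 nats.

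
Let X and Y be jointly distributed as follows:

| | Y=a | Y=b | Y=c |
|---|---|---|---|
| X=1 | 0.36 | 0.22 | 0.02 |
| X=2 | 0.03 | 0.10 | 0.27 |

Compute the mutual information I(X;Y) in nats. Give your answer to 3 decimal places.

Marginals: p(X) = (0.6000, 0.4000), p(Y) = (0.3900, 0.3200, 0.2900).
I(X;Y) = H(X) + H(Y) − H(X,Y).
H(X) = 0.6730, H(Y) = 1.0908, H(X,Y) = 1.4681.
I(X;Y) = 0.6730 + 1.0908 − 1.4681 = 0.296 nats.

0.296 nats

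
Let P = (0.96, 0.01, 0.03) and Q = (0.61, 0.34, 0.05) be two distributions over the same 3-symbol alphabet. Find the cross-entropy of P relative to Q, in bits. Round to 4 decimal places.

H(P,Q) = −Σ p·log₂ q.
  −0.96·log₂(0.61) = 0.68459
  −0.01·log₂(0.34) = 0.01556
  −0.03·log₂(0.05) = 0.12966
H(P,Q) = 0.8298 bits.

0.8298 bits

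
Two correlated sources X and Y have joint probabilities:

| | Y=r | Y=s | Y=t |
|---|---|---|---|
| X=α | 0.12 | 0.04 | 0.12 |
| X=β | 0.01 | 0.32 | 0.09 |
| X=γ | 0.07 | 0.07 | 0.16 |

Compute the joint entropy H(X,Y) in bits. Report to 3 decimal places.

2.785 bits

H(X,Y) = −Σ p(x,y)·log₂ p(x,y) over all 9 cells.
  cell (α,r): −0.12·log₂0.12 = 0.3671
  cell (α,s): −0.04·log₂0.04 = 0.1858
  cell (α,t): −0.12·log₂0.12 = 0.3671
  cell (β,r): −0.01·log₂0.01 = 0.0664
  cell (β,s): −0.32·log₂0.32 = 0.5260
  cell (β,t): −0.09·log₂0.09 = 0.3127
  cell (γ,r): −0.07·log₂0.07 = 0.2686
  cell (γ,s): −0.07·log₂0.07 = 0.2686
  cell (γ,t): −0.16·log₂0.16 = 0.4230
Sum = 2.785 bits.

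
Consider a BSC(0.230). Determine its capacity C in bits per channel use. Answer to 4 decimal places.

0.2220 bits

Binary symmetric channel: C = 1 − h₂(ε) where h₂ is the binary entropy function.
h₂(0.230) = −0.230·log₂0.230 − 0.770·log₂0.770 = 0.7780.
C = 1 − 0.7780 = 0.2220 bits per channel use.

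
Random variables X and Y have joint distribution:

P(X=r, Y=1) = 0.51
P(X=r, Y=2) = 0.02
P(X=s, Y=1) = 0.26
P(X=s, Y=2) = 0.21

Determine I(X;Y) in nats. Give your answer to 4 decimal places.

Marginals: p(X) = (0.5300, 0.4700), p(Y) = (0.7700, 0.2300).
I(X;Y) = Σ p(x,y)·ln[p(x,y)/(p(x)p(y))].
  (r,1): 0.51·ln(1.2497) = 0.11368
  (r,2): 0.02·ln(0.1641) = -0.03615
  (s,1): 0.26·ln(0.7184) = -0.08598
  (s,2): 0.21·ln(1.9426) = 0.13945
Sum = 0.1310 nats.

0.1310 nats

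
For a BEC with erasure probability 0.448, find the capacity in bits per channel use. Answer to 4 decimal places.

Binary erasure channel: capacity C = 1 − ε.
C = 1 − 0.448 = 0.5520 bits per channel use.

0.5520 bits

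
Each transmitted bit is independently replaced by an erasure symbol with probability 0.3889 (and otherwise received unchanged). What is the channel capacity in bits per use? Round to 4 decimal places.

Binary erasure channel: capacity C = 1 − ε.
C = 1 − 0.3889 = 0.6111 bits per channel use.

0.6111 bits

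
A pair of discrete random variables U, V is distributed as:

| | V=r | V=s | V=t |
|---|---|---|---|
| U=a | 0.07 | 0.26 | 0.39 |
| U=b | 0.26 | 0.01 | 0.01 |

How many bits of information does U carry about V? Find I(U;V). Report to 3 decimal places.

0.480 bits

Marginals: p(U) = (0.7200, 0.2800), p(V) = (0.3300, 0.2700, 0.4000).
I(U;V) = Σ p(x,y)·log₂[p(x,y)/(p(x)p(y))].
  (a,r): 0.07·log₂(0.2946) = -0.1234
  (a,s): 0.26·log₂(1.3374) = 0.1091
  (a,t): 0.39·log₂(1.3542) = 0.1706
  (b,r): 0.26·log₂(2.8139) = 0.3881
  (b,s): 0.01·log₂(0.1323) = -0.0292
  (b,t): 0.01·log₂(0.0893) = -0.0349
Sum = 0.480 bits.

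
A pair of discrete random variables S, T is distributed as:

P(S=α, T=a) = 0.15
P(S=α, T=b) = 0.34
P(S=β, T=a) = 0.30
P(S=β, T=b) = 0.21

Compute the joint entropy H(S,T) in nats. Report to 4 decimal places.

1.3403 nats

H(S,T) = −Σ p(x,y)·ln p(x,y) over all 4 cells.
  cell (α,a): −0.15·ln0.15 = 0.28457
  cell (α,b): −0.34·ln0.34 = 0.36680
  cell (β,a): −0.30·ln0.30 = 0.36119
  cell (β,b): −0.21·ln0.21 = 0.32774
Sum = 1.3403 nats.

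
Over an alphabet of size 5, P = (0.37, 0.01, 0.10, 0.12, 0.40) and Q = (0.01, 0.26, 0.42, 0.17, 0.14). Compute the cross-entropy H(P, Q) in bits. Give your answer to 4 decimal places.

H(P,Q) = −Σ p·log₂ q.
  −0.37·log₂(0.01) = 2.45823
  −0.01·log₂(0.26) = 0.01943
  −0.10·log₂(0.42) = 0.12515
  −0.12·log₂(0.17) = 0.30677
  −0.40·log₂(0.14) = 1.13460
H(P,Q) = 4.0442 bits.

4.0442 bits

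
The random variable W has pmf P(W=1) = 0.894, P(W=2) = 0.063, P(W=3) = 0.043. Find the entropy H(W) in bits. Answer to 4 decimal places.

H(W) = −Σ p·log₂ p.
  −(0.894)·log₂(0.894) = 0.14452
  −(0.063)·log₂(0.063) = 0.25128
  −(0.043)·log₂(0.043) = 0.19520
Sum: 0.14452 + 0.25128 + 0.19520 = 0.5910 bits.

0.5910 bits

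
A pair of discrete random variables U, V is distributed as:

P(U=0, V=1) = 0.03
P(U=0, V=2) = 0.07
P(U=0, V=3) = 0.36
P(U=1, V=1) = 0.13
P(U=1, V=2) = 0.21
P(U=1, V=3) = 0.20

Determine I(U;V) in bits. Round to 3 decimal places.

0.130 bits

Marginals: p(U) = (0.4600, 0.5400), p(V) = (0.1600, 0.2800, 0.5600).
I(U;V) = H(U) + H(V) − H(U,V).
H(U) = 0.9954, H(V) = 1.4057, H(U,V) = 2.2708.
I(U;V) = 0.9954 + 1.4057 − 2.2708 = 0.130 bits.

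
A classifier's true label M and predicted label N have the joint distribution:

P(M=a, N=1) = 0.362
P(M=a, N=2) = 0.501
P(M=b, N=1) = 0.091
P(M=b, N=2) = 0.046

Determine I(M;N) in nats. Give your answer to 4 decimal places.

0.0143 nats

Marginals: p(M) = (0.8630, 0.1370), p(N) = (0.4530, 0.5470).
I(M;N) = Σ p(x,y)·ln[p(x,y)/(p(x)p(y))].
  (a,1): 0.362·ln(0.9260) = -0.02784
  (a,2): 0.501·ln(1.0613) = 0.02981
  (b,1): 0.091·ln(1.4663) = 0.03483
  (b,2): 0.046·ln(0.6138) = -0.02245
Sum = 0.0143 nats.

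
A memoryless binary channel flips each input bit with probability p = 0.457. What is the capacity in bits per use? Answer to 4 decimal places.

0.0053 bits

Binary symmetric channel: C = 1 − h₂(ε) where h₂ is the binary entropy function.
h₂(0.457) = −0.457·log₂0.457 − 0.543·log₂0.543 = 0.9947.
C = 1 − 0.9947 = 0.0053 bits per channel use.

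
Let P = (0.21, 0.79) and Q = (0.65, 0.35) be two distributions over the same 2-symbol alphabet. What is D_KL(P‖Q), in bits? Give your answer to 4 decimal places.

D(P‖Q) = Σ p·log₂(p/q).
  0.21·log₂(0.21/0.65) = -0.34231
  0.79·log₂(0.79/0.35) = 0.92785
D(P‖Q) = 0.5855 bits.

0.5855 bits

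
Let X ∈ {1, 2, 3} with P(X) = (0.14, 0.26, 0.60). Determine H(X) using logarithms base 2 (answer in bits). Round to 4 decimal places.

H(X) = −Σ p·log₂ p.
  −(0.14)·log₂(0.14) = 0.39711
  −(0.26)·log₂(0.26) = 0.50529
  −(0.60)·log₂(0.60) = 0.44218
Sum: 0.39711 + 0.50529 + 0.44218 = 1.3446 bits.

1.3446 bits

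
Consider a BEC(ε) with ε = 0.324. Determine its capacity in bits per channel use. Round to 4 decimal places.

Binary erasure channel: capacity C = 1 − ε.
C = 1 − 0.324 = 0.6760 bits per channel use.

0.6760 bits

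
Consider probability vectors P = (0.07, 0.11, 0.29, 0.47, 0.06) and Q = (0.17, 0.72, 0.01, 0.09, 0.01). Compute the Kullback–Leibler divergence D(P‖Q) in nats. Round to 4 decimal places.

D(P‖Q) = Σ p·ln(p/q).
  0.07·ln(0.07/0.17) = -0.06211
  0.11·ln(0.11/0.72) = -0.20666
  0.29·ln(0.29/0.01) = 0.97652
  0.47·ln(0.47/0.09) = 0.77687
  0.06·ln(0.06/0.01) = 0.10751
D(P‖Q) = 1.5921 nats.

1.5921 nats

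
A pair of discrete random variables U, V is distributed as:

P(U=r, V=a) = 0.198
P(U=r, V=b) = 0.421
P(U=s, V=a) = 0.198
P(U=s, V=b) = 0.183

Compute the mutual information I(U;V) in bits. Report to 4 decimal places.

Marginals: p(U) = (0.6190, 0.3810), p(V) = (0.3960, 0.6040).
I(U;V) = H(U) + H(V) − H(U,V).
H(U) = 0.9587, H(V) = 0.9686, H(U,V) = 1.8990.
I(U;V) = 0.9587 + 0.9686 − 1.8990 = 0.0283 bits.

0.0283 bits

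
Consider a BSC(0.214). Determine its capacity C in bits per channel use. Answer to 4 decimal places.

Binary symmetric channel: C = 1 − h₂(ε) where h₂ is the binary entropy function.
h₂(0.214) = −0.214·log₂0.214 − 0.786·log₂0.786 = 0.7491.
C = 1 − 0.7491 = 0.2509 bits per channel use.

0.2509 bits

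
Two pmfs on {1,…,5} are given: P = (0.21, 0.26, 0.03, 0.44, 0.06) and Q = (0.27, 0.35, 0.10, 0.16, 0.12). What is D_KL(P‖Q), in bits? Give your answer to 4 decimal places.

0.3424 bits

D(P‖Q) = Σ p·log₂(p/q).
  0.21·log₂(0.21/0.27) = -0.07614
  0.26·log₂(0.26/0.35) = -0.11150
  0.03·log₂(0.03/0.10) = -0.05211
  0.44·log₂(0.44/0.16) = 0.64215
  0.06·log₂(0.06/0.12) = -0.06000
D(P‖Q) = 0.3424 bits.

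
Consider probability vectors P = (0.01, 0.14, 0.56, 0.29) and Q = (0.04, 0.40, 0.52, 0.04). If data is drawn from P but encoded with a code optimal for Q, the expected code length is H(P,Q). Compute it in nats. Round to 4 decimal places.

H(P,Q) = −Σ p·ln q.
  −0.01·ln(0.04) = 0.03219
  −0.14·ln(0.40) = 0.12828
  −0.56·ln(0.52) = 0.36620
  −0.29·ln(0.04) = 0.93347
H(P,Q) = 1.4601 nats.

1.4601 nats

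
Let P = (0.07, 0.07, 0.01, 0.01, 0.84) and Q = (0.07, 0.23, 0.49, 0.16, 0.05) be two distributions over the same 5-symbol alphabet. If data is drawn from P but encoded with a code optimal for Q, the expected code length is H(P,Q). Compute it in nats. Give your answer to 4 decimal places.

H(P,Q) = −Σ p·ln q.
  −0.07·ln(0.07) = 0.18615
  −0.07·ln(0.23) = 0.10288
  −0.01·ln(0.49) = 0.00713
  −0.01·ln(0.16) = 0.01833
  −0.84·ln(0.05) = 2.51642
H(P,Q) = 2.8309 nats.

2.8309 nats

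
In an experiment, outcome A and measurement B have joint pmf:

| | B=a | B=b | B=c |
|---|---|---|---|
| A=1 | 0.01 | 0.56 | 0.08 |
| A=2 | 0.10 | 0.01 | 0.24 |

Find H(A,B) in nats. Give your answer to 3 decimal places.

1.192 nats

H(A,B) = −Σ p(x,y)·ln p(x,y) over all 6 cells.
  cell (1,a): −0.01·ln0.01 = 0.0461
  cell (1,b): −0.56·ln0.56 = 0.3247
  cell (1,c): −0.08·ln0.08 = 0.2021
  cell (2,a): −0.10·ln0.10 = 0.2303
  cell (2,b): −0.01·ln0.01 = 0.0461
  cell (2,c): −0.24·ln0.24 = 0.3425
Sum = 1.192 nats.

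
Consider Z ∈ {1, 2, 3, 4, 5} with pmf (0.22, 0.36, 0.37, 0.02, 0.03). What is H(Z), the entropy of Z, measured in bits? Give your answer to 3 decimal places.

1.807 bits

H(Z) = −Σ p·log₂ p.
  −(0.22)·log₂(0.22) = 0.4806
  −(0.36)·log₂(0.36) = 0.5306
  −(0.37)·log₂(0.37) = 0.5307
  −(0.02)·log₂(0.02) = 0.1129
  −(0.03)·log₂(0.03) = 0.1518
Sum: 0.4806 + 0.5306 + 0.5307 + 0.1129 + 0.1518 = 1.807 bits.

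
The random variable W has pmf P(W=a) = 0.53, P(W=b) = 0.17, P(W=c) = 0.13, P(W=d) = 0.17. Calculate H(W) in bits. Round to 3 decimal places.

1.737 bits

H(W) = −Σ p·log₂ p.
  −(0.53)·log₂(0.53) = 0.4854
  −(0.17)·log₂(0.17) = 0.4346
  −(0.13)·log₂(0.13) = 0.3826
  −(0.17)·log₂(0.17) = 0.4346
Sum: 0.4854 + 0.4346 + 0.3826 + 0.4346 = 1.737 bits.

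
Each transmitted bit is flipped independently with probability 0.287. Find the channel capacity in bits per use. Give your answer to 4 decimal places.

Binary symmetric channel: C = 1 − h₂(ε) where h₂ is the binary entropy function.
h₂(0.287) = −0.287·log₂0.287 − 0.713·log₂0.713 = 0.8648.
C = 1 − 0.8648 = 0.1352 bits per channel use.

0.1352 bits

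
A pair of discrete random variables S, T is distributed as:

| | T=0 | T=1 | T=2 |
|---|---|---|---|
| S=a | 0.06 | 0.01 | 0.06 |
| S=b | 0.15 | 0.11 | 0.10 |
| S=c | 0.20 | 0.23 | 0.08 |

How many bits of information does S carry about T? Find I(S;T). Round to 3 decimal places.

0.070 bits

Marginals: p(S) = (0.1300, 0.3600, 0.5100), p(T) = (0.4100, 0.3500, 0.2400).
I(S;T) = Σ p(x,y)·log₂[p(x,y)/(p(x)p(y))].
  (a,0): 0.06·log₂(1.1257) = 0.0102
  (a,1): 0.01·log₂(0.2198) = -0.0219
  (a,2): 0.06·log₂(1.9231) = 0.0566
  (b,0): 0.15·log₂(1.0163) = 0.0035
  (b,1): 0.11·log₂(0.8730) = -0.0216
  (b,2): 0.10·log₂(1.1574) = 0.0211
  (c,0): 0.20·log₂(0.9565) = -0.0128
  (c,1): 0.23·log₂(1.2885) = 0.0841
  (c,2): 0.08·log₂(0.6536) = -0.0491
Sum = 0.070 bits.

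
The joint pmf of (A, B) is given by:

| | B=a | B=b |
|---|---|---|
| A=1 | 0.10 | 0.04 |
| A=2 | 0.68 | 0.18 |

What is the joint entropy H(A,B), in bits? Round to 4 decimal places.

H(A,B) = −Σ p(x,y)·log₂ p(x,y) over all 4 cells.
  cell (1,a): −0.10·log₂0.10 = 0.33219
  cell (1,b): −0.04·log₂0.04 = 0.18575
  cell (2,a): −0.68·log₂0.68 = 0.37835
  cell (2,b): −0.18·log₂0.18 = 0.44531
Sum = 1.3416 bits.

1.3416 bits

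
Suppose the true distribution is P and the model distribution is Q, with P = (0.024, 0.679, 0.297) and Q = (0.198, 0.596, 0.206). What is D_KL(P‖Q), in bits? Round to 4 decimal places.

0.2114 bits

D(P‖Q) = Σ p·log₂(p/q).
  0.024·log₂(0.024/0.198) = -0.07307
  0.679·log₂(0.679/0.596) = 0.12772
  0.297·log₂(0.297/0.206) = 0.15676
D(P‖Q) = 0.2114 bits.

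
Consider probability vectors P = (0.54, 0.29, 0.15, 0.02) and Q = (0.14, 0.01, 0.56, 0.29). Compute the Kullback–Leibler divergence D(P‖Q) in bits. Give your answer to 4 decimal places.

D(P‖Q) = Σ p·log₂(p/q).
  0.54·log₂(0.54/0.14) = 1.05167
  0.29·log₂(0.29/0.01) = 1.40881
  0.15·log₂(0.15/0.56) = -0.28507
  0.02·log₂(0.02/0.29) = -0.07716
D(P‖Q) = 2.0983 bits.

2.0983 bits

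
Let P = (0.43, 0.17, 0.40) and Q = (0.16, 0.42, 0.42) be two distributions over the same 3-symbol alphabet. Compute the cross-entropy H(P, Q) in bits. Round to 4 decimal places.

1.8502 bits

H(P,Q) = −Σ p·log₂ q.
  −0.43·log₂(0.16) = 1.13686
  −0.17·log₂(0.42) = 0.21276
  −0.40·log₂(0.42) = 0.50062
H(P,Q) = 1.8502 bits.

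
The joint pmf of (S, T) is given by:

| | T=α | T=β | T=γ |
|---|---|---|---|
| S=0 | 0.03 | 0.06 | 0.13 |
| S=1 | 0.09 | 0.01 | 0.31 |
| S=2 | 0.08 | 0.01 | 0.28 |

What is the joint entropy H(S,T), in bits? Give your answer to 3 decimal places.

H(S,T) = −Σ p(x,y)·log₂ p(x,y) over all 9 cells.
  cell (0,α): −0.03·log₂0.03 = 0.1518
  cell (0,β): −0.06·log₂0.06 = 0.2435
  cell (0,γ): −0.13·log₂0.13 = 0.3826
  cell (1,α): −0.09·log₂0.09 = 0.3127
  cell (1,β): −0.01·log₂0.01 = 0.0664
  cell (1,γ): −0.31·log₂0.31 = 0.5238
  cell (2,α): −0.08·log₂0.08 = 0.2915
  cell (2,β): −0.01·log₂0.01 = 0.0664
  cell (2,γ): −0.28·log₂0.28 = 0.5142
Sum = 2.553 bits.

2.553 bits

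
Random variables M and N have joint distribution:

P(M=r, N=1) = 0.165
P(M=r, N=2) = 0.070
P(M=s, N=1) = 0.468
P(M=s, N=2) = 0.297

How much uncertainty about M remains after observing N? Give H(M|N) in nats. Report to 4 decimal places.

0.5420 nats

Marginals: p(M) = (0.2350, 0.7650), p(N) = (0.6330, 0.3670).
H(M|N) = Σ p(N) · H(M|N=·).
  N=1: p=0.6330, H(M|N=1) = 0.5737
  N=2: p=0.3670, H(M|N=2) = 0.4873
Weighted sum = 0.5420 nats.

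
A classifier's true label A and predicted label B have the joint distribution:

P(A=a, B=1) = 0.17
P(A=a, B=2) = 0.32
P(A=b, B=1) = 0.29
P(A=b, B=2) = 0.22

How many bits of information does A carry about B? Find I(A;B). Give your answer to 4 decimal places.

Marginals: p(A) = (0.4900, 0.5100), p(B) = (0.4600, 0.5400).
I(A;B) = H(A) + H(B) − H(A,B).
H(A) = 0.9997, H(B) = 0.9954, H(A,B) = 1.9591.
I(A;B) = 0.9997 + 0.9954 − 1.9591 = 0.0360 bits.

0.0360 bits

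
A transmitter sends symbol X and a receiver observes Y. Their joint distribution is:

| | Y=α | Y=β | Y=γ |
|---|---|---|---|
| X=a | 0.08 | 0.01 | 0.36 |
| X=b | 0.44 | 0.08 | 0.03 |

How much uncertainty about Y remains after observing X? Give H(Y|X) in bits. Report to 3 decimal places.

Marginals: p(X) = (0.4500, 0.5500), p(Y) = (0.5200, 0.0900, 0.3900).
H(Y|X) = Σ p(X) · H(Y|X=·).
  X=a: p=0.4500, H(Y|X=a) = 0.8226
  X=b: p=0.5500, H(Y|X=b) = 0.8910
Weighted sum = 0.860 bits.

0.860 bits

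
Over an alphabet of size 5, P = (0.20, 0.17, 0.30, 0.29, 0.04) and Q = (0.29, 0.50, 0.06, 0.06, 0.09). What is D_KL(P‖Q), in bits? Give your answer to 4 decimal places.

0.9372 bits

D(P‖Q) = Σ p·log₂(p/q).
  0.20·log₂(0.20/0.29) = -0.10721
  0.17·log₂(0.17/0.50) = -0.26459
  0.30·log₂(0.30/0.06) = 0.69658
  0.29·log₂(0.29/0.06) = 0.65918
  0.04·log₂(0.04/0.09) = -0.04680
D(P‖Q) = 0.9372 bits.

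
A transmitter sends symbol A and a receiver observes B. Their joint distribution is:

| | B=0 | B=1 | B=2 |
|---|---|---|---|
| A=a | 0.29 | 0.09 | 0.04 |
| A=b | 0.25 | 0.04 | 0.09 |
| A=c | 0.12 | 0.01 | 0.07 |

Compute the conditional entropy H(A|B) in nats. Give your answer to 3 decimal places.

1.012 nats

Chain rule: H(A|B) = H(A,B) − H(B).
Marginals: p(A) = (0.4200, 0.3800, 0.2000), p(B) = (0.6600, 0.1400, 0.2000).
H(A,B) = 1.8831 nats; H(B) = 0.8714 nats.
H(A|B) = 1.8831 − 0.8714 = 1.012 nats.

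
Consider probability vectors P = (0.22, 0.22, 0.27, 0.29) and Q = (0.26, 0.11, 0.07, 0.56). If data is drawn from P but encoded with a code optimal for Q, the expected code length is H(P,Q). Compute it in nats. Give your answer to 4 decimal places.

1.6681 nats

H(P,Q) = −Σ p·ln q.
  −0.22·ln(0.26) = 0.29636
  −0.22·ln(0.11) = 0.48560
  −0.27·ln(0.07) = 0.71800
  −0.29·ln(0.56) = 0.16815
H(P,Q) = 1.6681 nats.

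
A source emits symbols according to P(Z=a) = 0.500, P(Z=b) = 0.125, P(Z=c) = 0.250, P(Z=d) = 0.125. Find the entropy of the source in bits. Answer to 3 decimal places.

H(Z) = −Σ p·log₂ p.
  −(0.500)·log₂(0.500) = 0.5000
  −(0.125)·log₂(0.125) = 0.3750
  −(0.250)·log₂(0.250) = 0.5000
  −(0.125)·log₂(0.125) = 0.3750
Sum: 0.5000 + 0.3750 + 0.5000 + 0.3750 = 1.750 bits.

1.750 bits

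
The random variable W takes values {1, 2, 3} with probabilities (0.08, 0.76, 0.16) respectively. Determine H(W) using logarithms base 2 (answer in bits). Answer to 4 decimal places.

1.0154 bits

H(W) = −Σ p·log₂ p.
  −(0.08)·log₂(0.08) = 0.29151
  −(0.76)·log₂(0.76) = 0.30091
  −(0.16)·log₂(0.16) = 0.42302
Sum: 0.29151 + 0.30091 + 0.42302 = 1.0154 bits.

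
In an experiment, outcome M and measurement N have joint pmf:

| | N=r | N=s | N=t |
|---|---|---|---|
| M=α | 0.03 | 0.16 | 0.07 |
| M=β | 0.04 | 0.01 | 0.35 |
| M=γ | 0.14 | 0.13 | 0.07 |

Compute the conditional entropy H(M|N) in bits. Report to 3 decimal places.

1.176 bits

Chain rule: H(M|N) = H(M,N) − H(N).
Marginals: p(M) = (0.2600, 0.4000, 0.3400), p(N) = (0.2100, 0.3000, 0.4900).
H(M,N) = 2.6739 bits; H(N) = 1.4982 bits.
H(M|N) = 2.6739 − 1.4982 = 1.176 bits.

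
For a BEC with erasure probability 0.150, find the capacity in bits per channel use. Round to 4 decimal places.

Binary erasure channel: capacity C = 1 − ε.
C = 1 − 0.150 = 0.8500 bits per channel use.

0.8500 bits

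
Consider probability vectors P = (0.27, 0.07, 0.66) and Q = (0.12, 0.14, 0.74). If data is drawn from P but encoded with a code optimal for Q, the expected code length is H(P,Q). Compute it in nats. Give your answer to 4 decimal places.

0.9088 nats

H(P,Q) = −Σ p·ln q.
  −0.27·ln(0.12) = 0.57247
  −0.07·ln(0.14) = 0.13763
  −0.66·ln(0.74) = 0.19873
H(P,Q) = 0.9088 nats.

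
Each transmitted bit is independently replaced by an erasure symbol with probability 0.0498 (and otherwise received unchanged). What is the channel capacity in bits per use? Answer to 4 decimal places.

Binary erasure channel: capacity C = 1 − ε.
C = 1 − 0.0498 = 0.9502 bits per channel use.

0.9502 bits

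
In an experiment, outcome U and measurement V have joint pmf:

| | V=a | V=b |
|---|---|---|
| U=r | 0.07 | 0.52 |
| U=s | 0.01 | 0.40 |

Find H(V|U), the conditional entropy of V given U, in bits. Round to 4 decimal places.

Chain rule: H(V|U) = H(U,V) − H(U).
Marginals: p(U) = (0.5900, 0.4100), p(V) = (0.0800, 0.9200).
H(U,V) = 1.3543 bits; H(U) = 0.9765 bits.
H(V|U) = 1.3543 − 0.9765 = 0.3778 bits.

0.3778 bits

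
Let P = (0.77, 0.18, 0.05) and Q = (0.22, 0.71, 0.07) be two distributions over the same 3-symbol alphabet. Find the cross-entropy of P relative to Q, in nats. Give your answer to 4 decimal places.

H(P,Q) = −Σ p·ln q.
  −0.77·ln(0.22) = 1.16588
  −0.18·ln(0.71) = 0.06165
  −0.05·ln(0.07) = 0.13296
H(P,Q) = 1.3605 nats.

1.3605 nats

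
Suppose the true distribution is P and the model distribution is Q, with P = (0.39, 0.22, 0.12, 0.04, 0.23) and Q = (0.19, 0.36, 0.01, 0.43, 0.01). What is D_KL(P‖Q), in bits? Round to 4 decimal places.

1.5819 bits

D(P‖Q) = Σ p·log₂(p/q).
  0.39·log₂(0.39/0.19) = 0.40462
  0.22·log₂(0.22/0.36) = -0.15631
  0.12·log₂(0.12/0.01) = 0.43020
  0.04·log₂(0.04/0.43) = -0.13705
  0.23·log₂(0.23/0.01) = 1.04042
D(P‖Q) = 1.5819 bits.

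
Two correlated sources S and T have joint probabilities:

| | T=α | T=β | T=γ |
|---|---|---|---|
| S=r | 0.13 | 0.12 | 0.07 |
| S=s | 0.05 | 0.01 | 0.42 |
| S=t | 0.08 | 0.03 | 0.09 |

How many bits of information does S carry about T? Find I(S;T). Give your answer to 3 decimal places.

0.300 bits

Marginals: p(S) = (0.3200, 0.4800, 0.2000), p(T) = (0.2600, 0.1600, 0.5800).
I(S;T) = Σ p(x,y)·log₂[p(x,y)/(p(x)p(y))].
  (r,α): 0.13·log₂(1.5625) = 0.0837
  (r,β): 0.12·log₂(2.3438) = 0.1475
  (r,γ): 0.07·log₂(0.3772) = -0.0985
  (s,α): 0.05·log₂(0.4006) = -0.0660
  (s,β): 0.01·log₂(0.1302) = -0.0294
  (s,γ): 0.42·log₂(1.5086) = 0.2492
  (t,α): 0.08·log₂(1.5385) = 0.0497
  (t,β): 0.03·log₂(0.9375) = -0.0028
  (t,γ): 0.09·log₂(0.7759) = -0.0330
Sum = 0.300 bits.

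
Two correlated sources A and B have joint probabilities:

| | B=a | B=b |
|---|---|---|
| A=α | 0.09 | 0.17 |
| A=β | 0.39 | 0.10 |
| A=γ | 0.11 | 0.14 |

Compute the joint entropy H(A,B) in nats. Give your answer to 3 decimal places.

H(A,B) = −Σ p(x,y)·ln p(x,y) over all 6 cells.
  cell (α,a): −0.09·ln0.09 = 0.2167
  cell (α,b): −0.17·ln0.17 = 0.3012
  cell (β,a): −0.39·ln0.39 = 0.3672
  cell (β,b): −0.10·ln0.10 = 0.2303
  cell (γ,a): −0.11·ln0.11 = 0.2428
  cell (γ,b): −0.14·ln0.14 = 0.2753
Sum = 1.633 nats.

1.633 nats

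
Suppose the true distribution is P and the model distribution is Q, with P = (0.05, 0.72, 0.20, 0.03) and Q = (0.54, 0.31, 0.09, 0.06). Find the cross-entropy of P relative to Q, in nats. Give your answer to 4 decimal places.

H(P,Q) = −Σ p·ln q.
  −0.05·ln(0.54) = 0.03081
  −0.72·ln(0.31) = 0.84325
  −0.20·ln(0.09) = 0.48159
  −0.03·ln(0.06) = 0.08440
H(P,Q) = 1.4401 nats.

1.4401 nats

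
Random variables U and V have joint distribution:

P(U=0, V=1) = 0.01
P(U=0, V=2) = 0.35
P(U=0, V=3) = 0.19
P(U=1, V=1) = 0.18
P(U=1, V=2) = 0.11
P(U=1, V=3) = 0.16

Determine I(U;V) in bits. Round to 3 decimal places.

0.223 bits

Marginals: p(U) = (0.5500, 0.4500), p(V) = (0.1900, 0.4600, 0.3500).
I(U;V) = Σ p(x,y)·log₂[p(x,y)/(p(x)p(y))].
  (0,1): 0.01·log₂(0.0957) = -0.0339
  (0,2): 0.35·log₂(1.3834) = 0.1639
  (0,3): 0.19·log₂(0.9870) = -0.0036
  (1,1): 0.18·log₂(2.1053) = 0.1933
  (1,2): 0.11·log₂(0.5314) = -0.1003
  (1,3): 0.16·log₂(1.0159) = 0.0036
Sum = 0.223 bits.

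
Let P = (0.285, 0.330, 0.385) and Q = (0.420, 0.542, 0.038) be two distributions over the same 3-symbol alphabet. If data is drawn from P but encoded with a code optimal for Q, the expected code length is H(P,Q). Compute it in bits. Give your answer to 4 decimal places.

2.4647 bits

H(P,Q) = −Σ p·log₂ q.
  −0.285·log₂(0.420) = 0.35669
  −0.330·log₂(0.542) = 0.29160
  −0.385·log₂(0.038) = 1.81637
H(P,Q) = 2.4647 bits.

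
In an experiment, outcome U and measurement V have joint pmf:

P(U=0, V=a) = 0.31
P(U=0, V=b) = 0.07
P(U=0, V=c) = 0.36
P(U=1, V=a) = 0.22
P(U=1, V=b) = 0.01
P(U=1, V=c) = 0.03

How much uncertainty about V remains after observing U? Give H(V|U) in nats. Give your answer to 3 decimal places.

0.828 nats

Chain rule: H(V|U) = H(U,V) − H(U).
Marginals: p(U) = (0.7400, 0.2600), p(V) = (0.5300, 0.0800, 0.3900).
H(U,V) = 1.4014 nats; H(U) = 0.5731 nats.
H(V|U) = 1.4014 − 0.5731 = 0.828 nats.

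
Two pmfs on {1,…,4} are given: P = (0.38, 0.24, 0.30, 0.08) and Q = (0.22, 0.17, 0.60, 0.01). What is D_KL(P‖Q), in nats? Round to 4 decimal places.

0.2489 nats

D(P‖Q) = Σ p·ln(p/q).
  0.38·ln(0.38/0.22) = 0.20769
  0.24·ln(0.24/0.17) = 0.08276
  0.30·ln(0.30/0.60) = -0.20794
  0.08·ln(0.08/0.01) = 0.16636
D(P‖Q) = 0.2489 nats.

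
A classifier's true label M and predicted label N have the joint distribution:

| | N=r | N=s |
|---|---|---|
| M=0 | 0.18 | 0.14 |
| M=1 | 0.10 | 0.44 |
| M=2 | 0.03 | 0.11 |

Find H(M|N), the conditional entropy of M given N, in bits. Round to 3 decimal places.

1.305 bits

Chain rule: H(M|N) = H(M,N) − H(N).
Marginals: p(M) = (0.3200, 0.5400, 0.1400), p(N) = (0.3100, 0.6900).
H(M,N) = 2.1978 bits; H(N) = 0.8932 bits.
H(M|N) = 2.1978 − 0.8932 = 1.305 bits.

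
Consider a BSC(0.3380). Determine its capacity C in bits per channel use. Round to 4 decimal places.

Binary symmetric channel: C = 1 − h₂(ε) where h₂ is the binary entropy function.
h₂(0.3380) = −0.3380·log₂0.3380 − 0.6620·log₂0.6620 = 0.9229.
C = 1 − 0.9229 = 0.0771 bits per channel use.

0.0771 bits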